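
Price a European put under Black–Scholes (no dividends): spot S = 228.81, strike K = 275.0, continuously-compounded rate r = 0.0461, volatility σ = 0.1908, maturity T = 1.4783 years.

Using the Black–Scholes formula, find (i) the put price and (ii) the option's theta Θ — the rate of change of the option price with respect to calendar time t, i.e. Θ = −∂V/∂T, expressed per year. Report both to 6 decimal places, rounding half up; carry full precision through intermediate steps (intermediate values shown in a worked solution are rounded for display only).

price = 39.179329
Θ = 1.996794

σ√T = 0.1908·√1.4783 = 0.231985
d₁ = (ln(S/K) + (r+σ²/2)T) / (σ√T) = (ln(228.81/275.0) + (0.0461+0.1908²/2)·1.4783) / 0.231985 = (-0.183879 + 0.095058) / 0.231985 = -0.382874
d₂ = d₁ − σ√T = -0.382874 − 0.231985 = -0.614859
e^{−rT} = e^{−0.0461·1.4783} = 0.934121
N(−d₁) = 0.649093,  N(−d₂) = 0.730676
Put price V = K·e^{−rT}·N(−d₂) − S·N(−d₁) = 187.698405 − 148.519076 = 39.179329
φ(d₁) = (1/√(2π))·e^{−d₁²/2} = 0.370747
Θ = −S·φ(d₁)·σ/(2√T) + r·K·e^{−rT}·N(−d₂) = −6.656102 + 8.652896 = 1.996794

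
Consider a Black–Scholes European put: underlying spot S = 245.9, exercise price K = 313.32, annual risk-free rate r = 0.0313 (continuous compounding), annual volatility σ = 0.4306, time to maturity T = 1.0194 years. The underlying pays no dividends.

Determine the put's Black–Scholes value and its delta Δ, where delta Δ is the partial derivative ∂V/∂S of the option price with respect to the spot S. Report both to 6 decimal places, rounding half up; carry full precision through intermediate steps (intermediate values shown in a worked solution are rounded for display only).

price = 81.380965
Δ = -0.605094

σ√T = 0.4306·√1.0194 = 0.434757
d₁ = (ln(S/K) + (r+σ²/2)T) / (σ√T) = (ln(245.9/313.32) + (0.0313+0.4306²/2)·1.0194) / 0.434757 = (-0.242300 + 0.126414) / 0.434757 = -0.266554
d₂ = d₁ − σ√T = -0.266554 − 0.434757 = -0.701311
e^{−rT} = e^{−0.0313·1.0194} = 0.968596
N(−d₁) = 0.605094,  N(−d₂) = 0.758445
Put price V = K·e^{−rT}·N(−d₂) − S·N(−d₁) = 230.173507 − 148.792542 = 81.380965
Δ = −N(−d₁) = -0.605094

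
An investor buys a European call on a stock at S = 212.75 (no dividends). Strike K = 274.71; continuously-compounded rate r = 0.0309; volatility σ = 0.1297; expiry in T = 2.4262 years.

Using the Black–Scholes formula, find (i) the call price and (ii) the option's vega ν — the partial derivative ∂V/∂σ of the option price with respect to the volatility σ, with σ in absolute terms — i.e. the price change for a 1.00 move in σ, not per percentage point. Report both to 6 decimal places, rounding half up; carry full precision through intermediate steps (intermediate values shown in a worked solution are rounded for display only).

σ√T = 0.1297·√2.4262 = 0.202024
d₁ = (ln(S/K) + (r+σ²/2)T) / (σ√T) = (ln(212.75/274.71) + (0.0309+0.1297²/2)·2.4262) / 0.202024 = (-0.255598 + 0.095376) / 0.202024 = -0.793082
d₂ = d₁ − σ√T = -0.793082 − 0.202024 = -0.995106
e^{−rT} = e^{−0.0309·2.4262} = 0.927772
N(d₁) = 0.213865,  N(d₂) = 0.159842
Call price V = S·N(d₁) − K·e^{−rT}·N(d₂) = 45.499766 − 40.738701 = 4.761065
φ(d₁) = (1/√(2π))·e^{−d₁²/2} = 0.291292
ν = S·φ(d₁)·√T = 96.529880

price = 4.761065
ν = 96.529880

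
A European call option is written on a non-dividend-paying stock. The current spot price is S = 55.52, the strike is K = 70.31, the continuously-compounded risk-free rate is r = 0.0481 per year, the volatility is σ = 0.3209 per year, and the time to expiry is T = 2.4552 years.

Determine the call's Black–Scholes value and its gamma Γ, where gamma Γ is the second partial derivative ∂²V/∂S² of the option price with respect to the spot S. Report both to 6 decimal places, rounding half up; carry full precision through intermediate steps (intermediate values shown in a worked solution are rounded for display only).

σ√T = 0.3209·√2.4552 = 0.502821
d₁ = (ln(S/K) + (r+σ²/2)T) / (σ√T) = (ln(55.52/70.31) + (0.0481+0.3209²/2)·2.4552) / 0.502821 = (-0.236171 + 0.244509) / 0.502821 = 0.016584
d₂ = d₁ − σ√T = 0.016584 − 0.502821 = -0.486237
e^{−rT} = e^{−0.0481·2.4552} = 0.888612
N(d₁) = 0.506616,  N(d₂) = 0.313400
Call price V = S·N(d₁) − K·e^{−rT}·N(d₂) = 28.127305 − 19.580669 = 8.546635
φ(d₁) = (1/√(2π))·e^{−d₁²/2} = 0.398887
Γ = φ(d₁) / (S·σ·√T) = 0.014289

price = 8.546635
Γ = 0.014289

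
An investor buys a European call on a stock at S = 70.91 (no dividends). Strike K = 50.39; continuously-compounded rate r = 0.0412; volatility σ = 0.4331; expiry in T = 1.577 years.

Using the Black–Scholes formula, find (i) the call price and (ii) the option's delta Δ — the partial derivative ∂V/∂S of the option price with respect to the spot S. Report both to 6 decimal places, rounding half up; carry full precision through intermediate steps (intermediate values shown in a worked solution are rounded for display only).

price = 27.747895
Δ = 0.846021

σ√T = 0.4331·√1.577 = 0.543881
d₁ = (ln(S/K) + (r+σ²/2)T) / (σ√T) = (ln(70.91/50.39) + (0.0412+0.4331²/2)·1.577) / 0.543881 = (0.341619 + 0.212876) / 0.543881 = 1.019514
d₂ = d₁ − σ√T = 1.019514 − 0.543881 = 0.475633
e^{−rT} = e^{−0.0412·1.577} = 0.937093
N(d₁) = 0.846021,  N(d₂) = 0.682832
Call price V = S·N(d₁) − K·e^{−rT}·N(d₂) = 59.991314 − 32.243418 = 27.747895
Δ = N(d₁) = 0.846021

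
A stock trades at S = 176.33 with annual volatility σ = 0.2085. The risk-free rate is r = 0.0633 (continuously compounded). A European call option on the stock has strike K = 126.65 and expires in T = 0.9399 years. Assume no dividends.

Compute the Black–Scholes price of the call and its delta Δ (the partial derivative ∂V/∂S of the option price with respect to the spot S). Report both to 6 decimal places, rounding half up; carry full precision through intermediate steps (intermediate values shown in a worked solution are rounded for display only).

price = 57.292727
Δ = 0.978951

σ√T = 0.2085·√0.9399 = 0.202137
d₁ = (ln(S/K) + (r+σ²/2)T) / (σ√T) = (ln(176.33/126.65) + (0.0633+0.2085²/2)·0.9399) / 0.202137 = (0.330930 + 0.079925) / 0.202137 = 2.032554
d₂ = d₁ − σ√T = 2.032554 − 0.202137 = 1.830416
e^{−rT} = e^{−0.0633·0.9399} = 0.942240
N(d₁) = 0.978951,  N(d₂) = 0.966406
Call price V = S·N(d₁) − K·e^{−rT}·N(d₂) = 172.618462 − 115.325735 = 57.292727
Δ = N(d₁) = 0.978951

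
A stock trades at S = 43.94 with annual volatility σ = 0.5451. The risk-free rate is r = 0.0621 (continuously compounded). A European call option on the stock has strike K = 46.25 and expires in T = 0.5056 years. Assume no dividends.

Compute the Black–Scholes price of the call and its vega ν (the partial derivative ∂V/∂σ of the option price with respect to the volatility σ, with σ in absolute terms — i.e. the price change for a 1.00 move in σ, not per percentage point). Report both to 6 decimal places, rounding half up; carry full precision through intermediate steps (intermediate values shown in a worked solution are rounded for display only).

price = 6.388346
ν = 12.338351

σ√T = 0.5451·√0.5056 = 0.387596
d₁ = (ln(S/K) + (r+σ²/2)T) / (σ√T) = (ln(43.94/46.25) + (0.0621+0.5451²/2)·0.5056) / 0.387596 = (-0.051236 + 0.106513) / 0.387596 = 0.142614
d₂ = d₁ − σ√T = 0.142614 − 0.387596 = -0.244982
e^{−rT} = e^{−0.0621·0.5056} = 0.969090
N(d₁) = 0.556703,  N(d₂) = 0.403235
Call price V = S·N(d₁) − K·e^{−rT}·N(d₂) = 24.461515 − 18.073169 = 6.388346
φ(d₁) = (1/√(2π))·e^{−d₁²/2} = 0.394906
ν = S·φ(d₁)·√T = 12.338351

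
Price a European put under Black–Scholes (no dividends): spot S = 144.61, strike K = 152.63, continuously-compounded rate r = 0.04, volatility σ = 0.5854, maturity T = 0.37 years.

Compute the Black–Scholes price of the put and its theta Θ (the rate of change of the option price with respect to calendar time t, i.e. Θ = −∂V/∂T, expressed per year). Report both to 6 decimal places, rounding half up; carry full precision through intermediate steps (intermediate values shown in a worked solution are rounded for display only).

price = 23.856645
Θ = -24.006924

σ√T = 0.5854·√0.37 = 0.356085
d₁ = (ln(S/K) + (r+σ²/2)T) / (σ√T) = (ln(144.61/152.63) + (0.04+0.5854²/2)·0.37) / 0.356085 = (-0.053976 + 0.078198) / 0.356085 = 0.068023
d₂ = d₁ − σ√T = 0.068023 − 0.356085 = -0.288062
e^{−rT} = e^{−0.04·0.37} = 0.985309
N(−d₁) = 0.472884,  N(−d₂) = 0.613350
Put price V = K·e^{−rT}·N(−d₂) − S·N(−d₁) = 92.240345 − 68.383700 = 23.856645
φ(d₁) = (1/√(2π))·e^{−d₁²/2} = 0.398020
Θ = −S·φ(d₁)·σ/(2√T) + r·K·e^{−rT}·N(−d₂) = −27.696538 + 3.689614 = -24.006924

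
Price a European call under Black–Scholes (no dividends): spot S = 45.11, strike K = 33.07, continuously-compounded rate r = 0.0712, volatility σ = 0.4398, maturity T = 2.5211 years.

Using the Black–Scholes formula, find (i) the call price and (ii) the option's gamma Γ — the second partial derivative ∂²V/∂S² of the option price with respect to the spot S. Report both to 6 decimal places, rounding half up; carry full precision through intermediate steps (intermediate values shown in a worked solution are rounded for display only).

σ√T = 0.4398·√2.5211 = 0.698313
d₁ = (ln(S/K) + (r+σ²/2)T) / (σ√T) = (ln(45.11/33.07) + (0.0712+0.4398²/2)·2.5211) / 0.698313 = (0.310477 + 0.423323) / 0.698313 = 1.050818
d₂ = d₁ − σ√T = 1.050818 − 0.698313 = 0.352505
e^{−rT} = e^{−0.0712·2.5211} = 0.835686
N(d₁) = 0.853329,  N(d₂) = 0.637770
Call price V = S·N(d₁) − K·e^{−rT}·N(d₂) = 38.493672 − 17.625507 = 20.868165
φ(d₁) = (1/√(2π))·e^{−d₁²/2} = 0.229685
Γ = φ(d₁) / (S·σ·√T) = 0.007291

price = 20.868165
Γ = 0.007291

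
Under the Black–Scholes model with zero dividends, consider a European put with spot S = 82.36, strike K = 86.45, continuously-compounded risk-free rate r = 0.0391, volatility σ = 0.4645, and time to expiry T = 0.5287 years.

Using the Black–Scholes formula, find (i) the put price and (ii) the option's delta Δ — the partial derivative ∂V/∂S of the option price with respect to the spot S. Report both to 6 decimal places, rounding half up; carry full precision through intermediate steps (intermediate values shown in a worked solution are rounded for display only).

σ√T = 0.4645·√0.5287 = 0.337746
d₁ = (ln(S/K) + (r+σ²/2)T) / (σ√T) = (ln(82.36/86.45) + (0.0391+0.4645²/2)·0.5287) / 0.337746 = (-0.048466 + 0.077708) / 0.337746 = 0.086580
d₂ = d₁ − σ√T = 0.086580 − 0.337746 = -0.251166
e^{−rT} = e^{−0.0391·0.5287} = 0.979540
N(−d₁) = 0.465503,  N(−d₂) = 0.599157
Put price V = K·e^{−rT}·N(−d₂) − S·N(−d₁) = 50.737369 − 38.338801 = 12.398568
Δ = −N(−d₁) = -0.465503

price = 12.398568
Δ = -0.465503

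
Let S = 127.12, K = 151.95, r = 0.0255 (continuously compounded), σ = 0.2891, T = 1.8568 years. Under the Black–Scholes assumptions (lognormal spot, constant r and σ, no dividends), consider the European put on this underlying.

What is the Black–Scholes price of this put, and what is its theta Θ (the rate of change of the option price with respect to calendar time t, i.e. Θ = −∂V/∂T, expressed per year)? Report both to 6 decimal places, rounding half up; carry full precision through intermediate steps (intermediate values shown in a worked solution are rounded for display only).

σ√T = 0.2891·√1.8568 = 0.393941
d₁ = (ln(S/K) + (r+σ²/2)T) / (σ√T) = (ln(127.12/151.95) + (0.0255+0.2891²/2)·1.8568) / 0.393941 = (-0.178420 + 0.124943) / 0.393941 = -0.135749
d₂ = d₁ − σ√T = -0.135749 − 0.393941 = -0.529690
e^{−rT} = e^{−0.0255·1.8568} = 0.953755
N(−d₁) = 0.553990,  N(−d₂) = 0.701836
Put price V = K·e^{−rT}·N(−d₂) − S·N(−d₁) = 101.712292 − 70.423227 = 31.289065
φ(d₁) = (1/√(2π))·e^{−d₁²/2} = 0.395283
Θ = −S·φ(d₁)·σ/(2√T) + r·K·e^{−rT}·N(−d₂) = −5.330377 + 2.593663 = -2.736714

price = 31.289065
Θ = -2.736714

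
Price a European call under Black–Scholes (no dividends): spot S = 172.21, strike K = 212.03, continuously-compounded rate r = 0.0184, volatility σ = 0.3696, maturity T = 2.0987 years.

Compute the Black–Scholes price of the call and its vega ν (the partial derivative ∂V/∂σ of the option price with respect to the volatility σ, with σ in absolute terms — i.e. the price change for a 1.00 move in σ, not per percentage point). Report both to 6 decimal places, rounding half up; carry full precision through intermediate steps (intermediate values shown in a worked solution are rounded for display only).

σ√T = 0.3696·√2.0987 = 0.535435
d₁ = (ln(S/K) + (r+σ²/2)T) / (σ√T) = (ln(172.21/212.03) + (0.0184+0.3696²/2)·2.0987) / 0.535435 = (-0.208013 + 0.181962) / 0.535435 = -0.048655
d₂ = d₁ − σ√T = -0.048655 − 0.535435 = -0.584090
e^{−rT} = e^{−0.0184·2.0987} = 0.962120
N(d₁) = 0.480597,  N(d₂) = 0.279580
Call price V = S·N(d₁) − K·e^{−rT}·N(d₂) = 82.763650 − 57.033810 = 25.729840
φ(d₁) = (1/√(2π))·e^{−d₁²/2} = 0.398470
ν = S·φ(d₁)·√T = 99.409884

price = 25.729840
ν = 99.409884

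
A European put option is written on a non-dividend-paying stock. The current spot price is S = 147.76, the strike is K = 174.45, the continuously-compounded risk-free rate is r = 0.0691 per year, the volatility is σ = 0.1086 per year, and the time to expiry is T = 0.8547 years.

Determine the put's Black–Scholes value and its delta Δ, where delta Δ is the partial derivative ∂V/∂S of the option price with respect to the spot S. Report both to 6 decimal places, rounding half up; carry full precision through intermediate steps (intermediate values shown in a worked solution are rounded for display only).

σ√T = 0.1086·√0.8547 = 0.100401
d₁ = (ln(S/K) + (r+σ²/2)T) / (σ√T) = (ln(147.76/174.45) + (0.0691+0.1086²/2)·0.8547) / 0.100401 = (-0.166049 + 0.064100) / 0.100401 = -1.015420
d₂ = d₁ − σ√T = -1.015420 − 0.100401 = -1.115821
e^{−rT} = e^{−0.0691·0.8547} = 0.942650
N(−d₁) = 0.845047,  N(−d₂) = 0.867751
Put price V = K·e^{−rT}·N(−d₂) − S·N(−d₁) = 142.697575 − 124.864187 = 17.833388
Δ = −N(−d₁) = -0.845047

price = 17.833388
Δ = -0.845047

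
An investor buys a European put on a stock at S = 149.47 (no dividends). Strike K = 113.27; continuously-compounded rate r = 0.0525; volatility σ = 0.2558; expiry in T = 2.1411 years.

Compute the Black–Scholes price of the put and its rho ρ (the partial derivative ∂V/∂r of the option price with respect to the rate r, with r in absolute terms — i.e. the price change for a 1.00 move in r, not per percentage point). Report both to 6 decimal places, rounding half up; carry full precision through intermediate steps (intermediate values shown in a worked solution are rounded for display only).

price = 3.504467
ρ = -42.595855

σ√T = 0.2558·√2.1411 = 0.374299
d₁ = (ln(S/K) + (r+σ²/2)T) / (σ√T) = (ln(149.47/113.27) + (0.0525+0.2558²/2)·2.1411) / 0.374299 = (0.277321 + 0.182458) / 0.374299 = 1.228373
d₂ = d₁ − σ√T = 1.228373 − 0.374299 = 0.854074
e^{−rT} = e^{−0.0525·2.1411} = 0.893680
N(−d₁) = 0.109654,  N(−d₂) = 0.196532
Put price V = K·e^{−rT}·N(−d₂) − S·N(−d₁) = 19.894379 − 16.389912 = 3.504467
ρ = −K·T·e^{−rT}·N(−d₂) = -42.595855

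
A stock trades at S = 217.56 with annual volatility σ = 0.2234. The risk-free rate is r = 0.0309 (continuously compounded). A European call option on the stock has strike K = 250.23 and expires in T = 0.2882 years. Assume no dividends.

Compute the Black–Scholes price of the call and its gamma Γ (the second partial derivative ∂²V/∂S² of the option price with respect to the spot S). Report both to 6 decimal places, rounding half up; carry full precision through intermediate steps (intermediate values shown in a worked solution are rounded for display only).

price = 1.938624
Γ = 0.008974

σ√T = 0.2234·√0.2882 = 0.119931
d₁ = (ln(S/K) + (r+σ²/2)T) / (σ√T) = (ln(217.56/250.23) + (0.0309+0.2234²/2)·0.2882) / 0.119931 = (-0.139906 + 0.016097) / 0.119931 = -1.032336
d₂ = d₁ − σ√T = -1.032336 − 0.119931 = -1.152267
e^{−rT} = e^{−0.0309·0.2882} = 0.991134
N(d₁) = 0.150957,  N(d₂) = 0.124606
Call price V = S·N(d₁) − K·e^{−rT}·N(d₂) = 32.842268 − 30.903644 = 1.938624
φ(d₁) = (1/√(2π))·e^{−d₁²/2} = 0.234149
Γ = φ(d₁) / (S·σ·√T) = 0.008974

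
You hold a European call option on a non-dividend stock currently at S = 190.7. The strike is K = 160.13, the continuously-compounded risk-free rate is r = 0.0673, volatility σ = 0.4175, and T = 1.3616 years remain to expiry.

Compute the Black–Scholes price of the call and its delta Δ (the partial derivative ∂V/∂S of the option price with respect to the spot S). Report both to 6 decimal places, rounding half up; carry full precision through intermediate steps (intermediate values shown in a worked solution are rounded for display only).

σ√T = 0.4175·√1.3616 = 0.487171
d₁ = (ln(S/K) + (r+σ²/2)T) / (σ√T) = (ln(190.7/160.13) + (0.0673+0.4175²/2)·1.3616) / 0.487171 = (0.174716 + 0.210303) / 0.487171 = 0.790316
d₂ = d₁ − σ√T = 0.790316 − 0.487171 = 0.303145
e^{−rT} = e^{−0.0673·1.3616} = 0.912438
N(d₁) = 0.785328,  N(d₂) = 0.619110
Call price V = S·N(d₁) − K·e^{−rT}·N(d₂) = 149.762124 − 90.457367 = 59.304757
Δ = N(d₁) = 0.785328

price = 59.304757
Δ = 0.785328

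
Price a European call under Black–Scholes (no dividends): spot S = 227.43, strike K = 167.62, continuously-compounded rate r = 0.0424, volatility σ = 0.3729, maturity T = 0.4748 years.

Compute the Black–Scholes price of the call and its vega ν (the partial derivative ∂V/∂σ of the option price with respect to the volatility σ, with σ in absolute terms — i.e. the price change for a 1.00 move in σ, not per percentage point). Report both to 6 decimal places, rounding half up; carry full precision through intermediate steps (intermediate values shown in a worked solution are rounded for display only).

price = 65.567135
ν = 23.649003

σ√T = 0.3729·√0.4748 = 0.256949
d₁ = (ln(S/K) + (r+σ²/2)T) / (σ√T) = (ln(227.43/167.62) + (0.0424+0.3729²/2)·0.4748) / 0.256949 = (0.305143 + 0.053143) / 0.256949 = 1.394383
d₂ = d₁ − σ√T = 1.394383 − 0.256949 = 1.137434
e^{−rT} = e^{−0.0424·0.4748} = 0.980070
N(d₁) = 0.918399,  N(d₂) = 0.872321
Call price V = S·N(d₁) − K·e^{−rT}·N(d₂) = 208.871492 − 143.304357 = 65.567135
φ(d₁) = (1/√(2π))·e^{−d₁²/2} = 0.150907
ν = S·φ(d₁)·√T = 23.649003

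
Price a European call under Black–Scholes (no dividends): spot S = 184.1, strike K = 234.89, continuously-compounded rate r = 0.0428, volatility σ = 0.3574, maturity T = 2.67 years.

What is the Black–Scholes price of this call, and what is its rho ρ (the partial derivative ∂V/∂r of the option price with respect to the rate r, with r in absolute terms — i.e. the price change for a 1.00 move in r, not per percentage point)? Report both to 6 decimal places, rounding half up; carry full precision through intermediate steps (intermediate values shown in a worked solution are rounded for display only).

price = 33.569590
ρ = 169.953517

σ√T = 0.3574·√2.67 = 0.583996
d₁ = (ln(S/K) + (r+σ²/2)T) / (σ√T) = (ln(184.1/234.89) + (0.0428+0.3574²/2)·2.67) / 0.583996 = (-0.243638 + 0.284802) / 0.583996 = 0.070486
d₂ = d₁ − σ√T = 0.070486 − 0.583996 = -0.513510
e^{−rT} = e^{−0.0428·2.67} = 0.892012
N(d₁) = 0.528097,  N(d₂) = 0.303797
Call price V = S·N(d₁) − K·e^{−rT}·N(d₂) = 97.222593 − 63.653003 = 33.569590
ρ = K·T·e^{−rT}·N(d₂) = 169.953517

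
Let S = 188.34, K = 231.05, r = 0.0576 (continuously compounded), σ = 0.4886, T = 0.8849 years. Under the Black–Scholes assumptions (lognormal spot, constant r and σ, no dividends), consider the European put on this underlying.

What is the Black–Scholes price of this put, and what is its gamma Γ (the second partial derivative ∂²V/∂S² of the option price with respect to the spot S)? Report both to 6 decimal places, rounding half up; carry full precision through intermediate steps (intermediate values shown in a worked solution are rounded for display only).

σ√T = 0.4886·√0.8849 = 0.459622
d₁ = (ln(S/K) + (r+σ²/2)T) / (σ√T) = (ln(188.34/231.05) + (0.0576+0.4886²/2)·0.8849) / 0.459622 = (-0.204385 + 0.156596) / 0.459622 = -0.103975
d₂ = d₁ − σ√T = -0.103975 − 0.459622 = -0.563596
e^{−rT} = e^{−0.0576·0.8849} = 0.950307
N(−d₁) = 0.541405,  N(−d₂) = 0.713486
Put price V = K·e^{−rT}·N(−d₂) − S·N(−d₁) = 156.658898 − 101.968264 = 54.690634
φ(d₁) = (1/√(2π))·e^{−d₁²/2} = 0.396792
Γ = φ(d₁) / (S·σ·√T) = 0.004584

price = 54.690634
Γ = 0.004584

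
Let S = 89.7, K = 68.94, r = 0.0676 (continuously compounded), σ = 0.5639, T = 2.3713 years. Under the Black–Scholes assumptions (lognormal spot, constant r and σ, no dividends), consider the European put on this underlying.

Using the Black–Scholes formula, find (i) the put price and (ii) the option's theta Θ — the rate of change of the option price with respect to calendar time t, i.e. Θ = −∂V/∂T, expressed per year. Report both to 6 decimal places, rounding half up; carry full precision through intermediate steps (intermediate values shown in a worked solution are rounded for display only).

σ√T = 0.5639·√2.3713 = 0.868351
d₁ = (ln(S/K) + (r+σ²/2)T) / (σ√T) = (ln(89.7/68.94) + (0.0676+0.5639²/2)·2.3713) / 0.868351 = (0.263234 + 0.537317) / 0.868351 = 0.921921
d₂ = d₁ − σ√T = 0.921921 − 0.868351 = 0.053570
e^{−rT} = e^{−0.0676·2.3713} = 0.851888
N(−d₁) = 0.178285,  N(−d₂) = 0.478639
Put price V = K·e^{−rT}·N(−d₂) − S·N(−d₁) = 28.110075 − 15.992160 = 12.117915
φ(d₁) = (1/√(2π))·e^{−d₁²/2} = 0.260825
Θ = −S·φ(d₁)·σ/(2√T) + r·K·e^{−rT}·N(−d₂) = −4.283706 + 1.900241 = -2.383465

price = 12.117915
Θ = -2.383465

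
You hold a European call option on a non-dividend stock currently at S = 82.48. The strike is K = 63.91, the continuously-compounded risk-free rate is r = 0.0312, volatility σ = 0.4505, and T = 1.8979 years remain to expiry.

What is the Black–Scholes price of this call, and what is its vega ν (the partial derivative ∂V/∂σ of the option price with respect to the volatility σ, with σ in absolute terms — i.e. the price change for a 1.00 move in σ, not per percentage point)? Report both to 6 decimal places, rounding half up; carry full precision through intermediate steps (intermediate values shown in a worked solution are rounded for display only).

price = 30.603102
ν = 32.474960

σ√T = 0.4505·√1.8979 = 0.620628
d₁ = (ln(S/K) + (r+σ²/2)T) / (σ√T) = (ln(82.48/63.91) + (0.0312+0.4505²/2)·1.8979) / 0.620628 = (0.255080 + 0.251804) / 0.620628 = 0.816728
d₂ = d₁ − σ√T = 0.816728 − 0.620628 = 0.196099
e^{−rT} = e^{−0.0312·1.8979} = 0.942505
N(d₁) = 0.792958,  N(d₂) = 0.577734
Call price V = S·N(d₁) − K·e^{−rT}·N(d₂) = 65.403171 − 34.800069 = 30.603102
φ(d₁) = (1/√(2π))·e^{−d₁²/2} = 0.285801
ν = S·φ(d₁)·√T = 32.474960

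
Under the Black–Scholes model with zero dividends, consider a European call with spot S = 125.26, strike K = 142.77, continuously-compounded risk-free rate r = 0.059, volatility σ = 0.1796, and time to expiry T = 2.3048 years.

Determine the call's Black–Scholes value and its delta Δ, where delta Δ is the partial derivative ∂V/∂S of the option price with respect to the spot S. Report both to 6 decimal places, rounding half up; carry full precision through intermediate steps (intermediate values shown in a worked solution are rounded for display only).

price = 13.871847
Δ = 0.561661

σ√T = 0.1796·√2.3048 = 0.272661
d₁ = (ln(S/K) + (r+σ²/2)T) / (σ√T) = (ln(125.26/142.77) + (0.059+0.1796²/2)·2.3048) / 0.272661 = (-0.130843 + 0.173155) / 0.272661 = 0.155181
d₂ = d₁ − σ√T = 0.155181 − 0.272661 = -0.117480
e^{−rT} = e^{−0.059·2.3048} = 0.872857
N(d₁) = 0.561661,  N(d₂) = 0.453240
Call price V = S·N(d₁) − K·e^{−rT}·N(d₂) = 70.353623 − 56.481777 = 13.871847
Δ = N(d₁) = 0.561661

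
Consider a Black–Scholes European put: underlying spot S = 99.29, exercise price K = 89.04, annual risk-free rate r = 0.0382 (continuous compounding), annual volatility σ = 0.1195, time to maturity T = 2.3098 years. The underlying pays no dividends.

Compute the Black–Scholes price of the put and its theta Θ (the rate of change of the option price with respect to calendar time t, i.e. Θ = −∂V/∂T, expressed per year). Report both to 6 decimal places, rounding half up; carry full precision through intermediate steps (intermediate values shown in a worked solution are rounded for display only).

σ√T = 0.1195·√2.3098 = 0.181616
d₁ = (ln(S/K) + (r+σ²/2)T) / (σ√T) = (ln(99.29/89.04) + (0.0382+0.1195²/2)·2.3098) / 0.181616 = (0.108959 + 0.104727) / 0.181616 = 1.176577
d₂ = d₁ − σ√T = 1.176577 − 0.181616 = 0.994961
e^{−rT} = e^{−0.0382·2.3098} = 0.915546
N(−d₁) = 0.119682,  N(−d₂) = 0.159878
Put price V = K·e^{−rT}·N(−d₂) − S·N(−d₁) = 13.033261 − 11.883236 = 1.150025
φ(d₁) = (1/√(2π))·e^{−d₁²/2} = 0.199667
Θ = −S·φ(d₁)·σ/(2√T) + r·K·e^{−rT}·N(−d₂) = −0.779403 + 0.497871 = -0.281532

price = 1.150025
Θ = -0.281532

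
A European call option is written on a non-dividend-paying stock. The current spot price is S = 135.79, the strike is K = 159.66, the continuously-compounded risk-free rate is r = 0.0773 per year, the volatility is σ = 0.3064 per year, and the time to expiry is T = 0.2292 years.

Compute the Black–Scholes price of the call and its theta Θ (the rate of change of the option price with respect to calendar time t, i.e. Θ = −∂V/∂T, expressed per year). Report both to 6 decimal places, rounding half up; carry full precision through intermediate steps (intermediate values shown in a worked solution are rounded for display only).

σ√T = 0.3064·√0.2292 = 0.146688
d₁ = (ln(S/K) + (r+σ²/2)T) / (σ√T) = (ln(135.79/159.66) + (0.0773+0.3064²/2)·0.2292) / 0.146688 = (-0.161937 + 0.028476) / 0.146688 = -0.909826
d₂ = d₁ − σ√T = -0.909826 − 0.146688 = -1.056515
e^{−rT} = e^{−0.0773·0.2292} = 0.982439
N(d₁) = 0.181457,  N(d₂) = 0.145367
Call price V = S·N(d₁) − K·e^{−rT}·N(d₂) = 24.640053 − 22.801640 = 1.838413
φ(d₁) = (1/√(2π))·e^{−d₁²/2} = 0.263730
Θ = −S·φ(d₁)·σ/(2√T) − r·K·e^{−rT}·N(d₂) = −11.459833 − 1.762567 = -13.222400

price = 1.838413
Θ = -13.222400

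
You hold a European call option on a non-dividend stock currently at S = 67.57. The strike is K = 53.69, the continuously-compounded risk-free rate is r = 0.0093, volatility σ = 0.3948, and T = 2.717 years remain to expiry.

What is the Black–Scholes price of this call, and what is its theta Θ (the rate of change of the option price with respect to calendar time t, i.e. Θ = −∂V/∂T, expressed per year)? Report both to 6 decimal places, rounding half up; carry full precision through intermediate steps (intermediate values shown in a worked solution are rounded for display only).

price = 24.019521
Θ = -2.751925

σ√T = 0.3948·√2.717 = 0.650762
d₁ = (ln(S/K) + (r+σ²/2)T) / (σ√T) = (ln(67.57/53.69) + (0.0093+0.3948²/2)·2.717) / 0.650762 = (0.229937 + 0.237013) / 0.650762 = 0.717545
d₂ = d₁ − σ√T = 0.717545 − 0.650762 = 0.066783
e^{−rT} = e^{−0.0093·2.717} = 0.975048
N(d₁) = 0.763481,  N(d₂) = 0.526623
Call price V = S·N(d₁) − K·e^{−rT}·N(d₂) = 51.588416 − 27.568895 = 24.019521
φ(d₁) = (1/√(2π))·e^{−d₁²/2} = 0.308395
Θ = −S·φ(d₁)·σ/(2√T) − r·K·e^{−rT}·N(d₂) = −2.495534 − 0.256391 = -2.751925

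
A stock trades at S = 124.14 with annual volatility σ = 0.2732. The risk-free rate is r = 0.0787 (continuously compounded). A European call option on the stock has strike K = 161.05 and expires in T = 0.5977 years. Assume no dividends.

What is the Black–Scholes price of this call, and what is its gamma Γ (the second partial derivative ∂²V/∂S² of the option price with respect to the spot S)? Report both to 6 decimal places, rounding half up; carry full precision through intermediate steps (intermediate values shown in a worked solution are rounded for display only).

σ√T = 0.2732·√0.5977 = 0.211214
d₁ = (ln(S/K) + (r+σ²/2)T) / (σ√T) = (ln(124.14/161.05) + (0.0787+0.2732²/2)·0.5977) / 0.211214 = (-0.260305 + 0.069345) / 0.211214 = -0.904109
d₂ = d₁ − σ√T = -0.904109 − 0.211214 = -1.115323
e^{−rT} = e^{−0.0787·0.5977} = 0.954050
N(d₁) = 0.182969,  N(d₂) = 0.132356
Call price V = S·N(d₁) − K·e^{−rT}·N(d₂) = 22.713751 − 20.336483 = 2.377268
φ(d₁) = (1/√(2π))·e^{−d₁²/2} = 0.265101
Γ = φ(d₁) / (S·σ·√T) = 0.010111

price = 2.377268
Γ = 0.010111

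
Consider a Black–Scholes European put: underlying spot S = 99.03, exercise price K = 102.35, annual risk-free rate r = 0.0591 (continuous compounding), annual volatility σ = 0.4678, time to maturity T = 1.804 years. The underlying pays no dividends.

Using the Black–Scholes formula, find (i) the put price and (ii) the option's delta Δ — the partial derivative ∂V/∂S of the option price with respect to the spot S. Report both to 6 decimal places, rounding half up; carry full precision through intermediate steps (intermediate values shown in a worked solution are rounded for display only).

σ√T = 0.4678·√1.804 = 0.628317
d₁ = (ln(S/K) + (r+σ²/2)T) / (σ√T) = (ln(99.03/102.35) + (0.0591+0.4678²/2)·1.804) / 0.628317 = (-0.032975 + 0.304007) / 0.628317 = 0.431362
d₂ = d₁ − σ√T = 0.431362 − 0.628317 = -0.196955
e^{−rT} = e^{−0.0591·1.804} = 0.898870
N(−d₁) = 0.333103,  N(−d₂) = 0.578069
Put price V = K·e^{−rT}·N(−d₂) − S·N(−d₁) = 53.181949 − 32.987156 = 20.194793
Δ = −N(−d₁) = -0.333103

price = 20.194793
Δ = -0.333103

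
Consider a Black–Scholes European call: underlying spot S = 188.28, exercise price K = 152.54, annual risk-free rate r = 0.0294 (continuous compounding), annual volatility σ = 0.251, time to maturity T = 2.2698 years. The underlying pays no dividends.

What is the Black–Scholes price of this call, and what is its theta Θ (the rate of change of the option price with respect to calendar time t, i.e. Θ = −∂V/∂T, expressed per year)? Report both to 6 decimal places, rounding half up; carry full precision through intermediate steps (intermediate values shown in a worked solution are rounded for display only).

price = 53.871531
Θ = -7.054804

σ√T = 0.251·√2.2698 = 0.378153
d₁ = (ln(S/K) + (r+σ²/2)T) / (σ√T) = (ln(188.28/152.54) + (0.0294+0.251²/2)·2.2698) / 0.378153 = (0.210503 + 0.138232) / 0.378153 = 0.922207
d₂ = d₁ − σ√T = 0.922207 − 0.378153 = 0.544054
e^{−rT} = e^{−0.0294·2.2698} = 0.935446
N(d₁) = 0.821790,  N(d₂) = 0.706798
Call price V = S·N(d₁) − K·e^{−rT}·N(d₂) = 154.726563 − 100.855032 = 53.871531
φ(d₁) = (1/√(2π))·e^{−d₁²/2} = 0.260756
Θ = −S·φ(d₁)·σ/(2√T) − r·K·e^{−rT}·N(d₂) = −4.089667 − 2.965138 = -7.054804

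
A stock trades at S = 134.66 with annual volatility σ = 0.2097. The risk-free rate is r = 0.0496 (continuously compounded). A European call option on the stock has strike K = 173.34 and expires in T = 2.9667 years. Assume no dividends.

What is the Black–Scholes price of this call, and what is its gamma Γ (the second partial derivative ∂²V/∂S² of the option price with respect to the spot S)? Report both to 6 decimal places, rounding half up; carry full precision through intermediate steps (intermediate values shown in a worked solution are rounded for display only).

σ√T = 0.2097·√2.9667 = 0.361190
d₁ = (ln(S/K) + (r+σ²/2)T) / (σ√T) = (ln(134.66/173.34) + (0.0496+0.2097²/2)·2.9667) / 0.361190 = (-0.252502 + 0.212377) / 0.361190 = -0.111090
d₂ = d₁ − σ√T = -0.111090 − 0.361190 = -0.472280
e^{−rT} = e^{−0.0496·2.9667} = 0.863166
N(d₁) = 0.455772,  N(d₂) = 0.318364
Call price V = S·N(d₁) − K·e^{−rT}·N(d₂) = 61.374314 − 47.633932 = 13.740383
φ(d₁) = (1/√(2π))·e^{−d₁²/2} = 0.396488
Γ = φ(d₁) / (S·σ·√T) = 0.008152

price = 13.740383
Γ = 0.008152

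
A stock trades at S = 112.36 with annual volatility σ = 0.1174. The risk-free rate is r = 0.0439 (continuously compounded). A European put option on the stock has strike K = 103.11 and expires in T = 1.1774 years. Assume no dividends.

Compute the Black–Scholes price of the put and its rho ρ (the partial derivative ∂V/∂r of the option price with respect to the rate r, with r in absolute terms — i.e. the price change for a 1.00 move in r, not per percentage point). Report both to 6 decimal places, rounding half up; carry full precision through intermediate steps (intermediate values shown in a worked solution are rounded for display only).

price = 0.952165
ρ = -17.835301

σ√T = 0.1174·√1.1774 = 0.127388
d₁ = (ln(S/K) + (r+σ²/2)T) / (σ√T) = (ln(112.36/103.11) + (0.0439+0.1174²/2)·1.1774) / 0.127388 = (0.085912 + 0.059802) / 0.127388 = 1.143851
d₂ = d₁ − σ√T = 1.143851 − 0.127388 = 1.016462
e^{−rT} = e^{−0.0439·1.1774} = 0.949625
N(−d₁) = 0.126343,  N(−d₂) = 0.154705
Put price V = K·e^{−rT}·N(−d₂) − S·N(−d₁) = 15.148039 − 14.195874 = 0.952165
ρ = −K·T·e^{−rT}·N(−d₂) = -17.835301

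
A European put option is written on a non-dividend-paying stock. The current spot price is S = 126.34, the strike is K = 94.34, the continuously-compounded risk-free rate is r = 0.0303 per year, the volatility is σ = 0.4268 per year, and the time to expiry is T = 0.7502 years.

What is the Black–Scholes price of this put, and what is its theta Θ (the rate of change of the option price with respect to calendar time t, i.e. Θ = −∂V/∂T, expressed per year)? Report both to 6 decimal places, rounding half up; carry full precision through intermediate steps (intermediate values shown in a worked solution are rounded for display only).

price = 4.330915
Θ = -6.552379

σ√T = 0.4268·√0.7502 = 0.369669
d₁ = (ln(S/K) + (r+σ²/2)T) / (σ√T) = (ln(126.34/94.34) + (0.0303+0.4268²/2)·0.7502) / 0.369669 = (0.292071 + 0.091059) / 0.369669 = 1.036414
d₂ = d₁ − σ√T = 1.036414 − 0.369669 = 0.666745
e^{−rT} = e^{−0.0303·0.7502} = 0.977525
N(−d₁) = 0.150005,  N(−d₂) = 0.252468
Put price V = K·e^{−rT}·N(−d₂) − S·N(−d₁) = 23.282488 − 18.951573 = 4.330915
φ(d₁) = (1/√(2π))·e^{−d₁²/2} = 0.233163
Θ = −S·φ(d₁)·σ/(2√T) + r·K·e^{−rT}·N(−d₂) = −7.257838 + 0.705459 = -6.552379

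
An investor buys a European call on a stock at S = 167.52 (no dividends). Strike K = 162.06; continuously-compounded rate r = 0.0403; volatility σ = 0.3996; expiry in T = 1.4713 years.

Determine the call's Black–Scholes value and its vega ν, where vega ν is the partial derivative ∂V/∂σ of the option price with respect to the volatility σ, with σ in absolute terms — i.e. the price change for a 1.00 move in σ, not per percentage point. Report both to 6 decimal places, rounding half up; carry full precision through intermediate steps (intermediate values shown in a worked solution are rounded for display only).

price = 38.602157
ν = 73.808476

σ√T = 0.3996·√1.4713 = 0.484703
d₁ = (ln(S/K) + (r+σ²/2)T) / (σ√T) = (ln(167.52/162.06) + (0.0403+0.3996²/2)·1.4713) / 0.484703 = (0.033136 + 0.176762) / 0.484703 = 0.433045
d₂ = d₁ − σ√T = 0.433045 − 0.484703 = -0.051659
e^{−rT} = e^{−0.0403·1.4713} = 0.942430
N(d₁) = 0.667509,  N(d₂) = 0.479400
Call price V = S·N(d₁) − K·e^{−rT}·N(d₂) = 111.821077 − 73.218920 = 38.602157
φ(d₁) = (1/√(2π))·e^{−d₁²/2} = 0.363236
ν = S·φ(d₁)·√T = 73.808476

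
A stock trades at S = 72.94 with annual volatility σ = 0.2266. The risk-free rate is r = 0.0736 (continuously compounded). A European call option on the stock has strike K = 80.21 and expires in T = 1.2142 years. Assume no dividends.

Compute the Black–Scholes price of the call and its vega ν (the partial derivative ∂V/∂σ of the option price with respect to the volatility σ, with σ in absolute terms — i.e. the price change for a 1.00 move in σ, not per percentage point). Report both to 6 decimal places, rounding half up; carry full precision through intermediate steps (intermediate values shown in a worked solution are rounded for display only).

σ√T = 0.2266·√1.2142 = 0.249692
d₁ = (ln(S/K) + (r+σ²/2)T) / (σ√T) = (ln(72.94/80.21) + (0.0736+0.2266²/2)·1.2142) / 0.249692 = (-0.095011 + 0.120538) / 0.249692 = 0.102235
d₂ = d₁ − σ√T = 0.102235 − 0.249692 = -0.147458
e^{−rT} = e^{−0.0736·1.2142} = 0.914512
N(d₁) = 0.540715,  N(d₂) = 0.441385
Call price V = S·N(d₁) − K·e^{−rT}·N(d₂) = 39.439738 − 32.376937 = 7.062802
φ(d₁) = (1/√(2π))·e^{−d₁²/2} = 0.396863
ν = S·φ(d₁)·√T = 31.897110

price = 7.062802
ν = 31.897110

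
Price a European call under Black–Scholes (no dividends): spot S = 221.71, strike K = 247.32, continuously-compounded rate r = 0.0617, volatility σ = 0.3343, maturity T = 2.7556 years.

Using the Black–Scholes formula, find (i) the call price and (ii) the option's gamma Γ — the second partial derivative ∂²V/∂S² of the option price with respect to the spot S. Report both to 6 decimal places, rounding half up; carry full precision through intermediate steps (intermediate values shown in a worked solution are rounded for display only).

price = 53.837601
Γ = 0.003009

σ√T = 0.3343·√2.7556 = 0.554938
d₁ = (ln(S/K) + (r+σ²/2)T) / (σ√T) = (ln(221.71/247.32) + (0.0617+0.3343²/2)·2.7556) / 0.554938 = (-0.109313 + 0.323999) / 0.554938 = 0.386864
d₂ = d₁ − σ√T = 0.386864 − 0.554938 = -0.168074
e^{−rT} = e^{−0.0617·2.7556} = 0.843648
N(d₁) = 0.650572,  N(d₂) = 0.433263
Call price V = S·N(d₁) − K·e^{−rT}·N(d₂) = 144.238257 − 90.400655 = 53.837601
φ(d₁) = (1/√(2π))·e^{−d₁²/2} = 0.370178
Γ = φ(d₁) / (S·σ·√T) = 0.003009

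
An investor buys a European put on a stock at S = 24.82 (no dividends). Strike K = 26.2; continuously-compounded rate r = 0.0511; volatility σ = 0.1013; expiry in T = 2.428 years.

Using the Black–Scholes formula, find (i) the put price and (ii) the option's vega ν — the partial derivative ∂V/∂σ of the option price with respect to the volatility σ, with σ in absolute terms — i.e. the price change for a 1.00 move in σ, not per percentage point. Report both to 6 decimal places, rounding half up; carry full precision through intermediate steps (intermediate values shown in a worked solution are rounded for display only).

σ√T = 0.1013·√2.428 = 0.157846
d₁ = (ln(S/K) + (r+σ²/2)T) / (σ√T) = (ln(24.82/26.2) + (0.0511+0.1013²/2)·2.428) / 0.157846 = (-0.054110 + 0.136528) / 0.157846 = 0.522147
d₂ = d₁ − σ√T = 0.522147 − 0.157846 = 0.364301
e^{−rT} = e^{−0.0511·2.428} = 0.883317
N(−d₁) = 0.300784,  N(−d₂) = 0.357817
Put price V = K·e^{−rT}·N(−d₂) − S·N(−d₁) = 8.280919 − 7.465458 = 0.815461
φ(d₁) = (1/√(2π))·e^{−d₁²/2} = 0.348103
ν = S·φ(d₁)·√T = 13.462747

price = 0.815461
ν = 13.462747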